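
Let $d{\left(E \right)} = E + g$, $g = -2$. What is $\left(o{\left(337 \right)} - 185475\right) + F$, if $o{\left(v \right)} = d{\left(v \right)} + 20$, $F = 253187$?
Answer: $68067$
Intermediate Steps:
$d{\left(E \right)} = -2 + E$ ($d{\left(E \right)} = E - 2 = -2 + E$)
$o{\left(v \right)} = 18 + v$ ($o{\left(v \right)} = \left(-2 + v\right) + 20 = 18 + v$)
$\left(o{\left(337 \right)} - 185475\right) + F = \left(\left(18 + 337\right) - 185475\right) + 253187 = \left(355 - 185475\right) + 253187 = -185120 + 253187 = 68067$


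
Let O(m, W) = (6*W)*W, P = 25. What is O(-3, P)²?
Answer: 14062500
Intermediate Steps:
O(m, W) = 6*W²
O(-3, P)² = (6*25²)² = (6*625)² = 3750² = 14062500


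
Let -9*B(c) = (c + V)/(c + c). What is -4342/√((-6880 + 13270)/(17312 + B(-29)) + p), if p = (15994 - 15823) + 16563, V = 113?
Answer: -4342*√9490528950957129/12602301951 ≈ -33.565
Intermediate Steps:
B(c) = -(113 + c)/(18*c) (B(c) = -(c + 113)/(9*(c + c)) = -(113 + c)/(9*(2*c)) = -(113 + c)*1/(2*c)/9 = -(113 + c)/(18*c))
p = 16734 (p = 171 + 16563 = 16734)
-4342/√((-6880 + 13270)/(17312 + B(-29)) + p) = -4342/√((-6880 + 13270)/(17312 + (1/18)*(-113 - 1*(-29))/(-29)) + 16734) = -4342/√(6390/(17312 + (1/18)*(-1/29)*(-113 + 29)) + 16734) = -4342/√(6390/(17312 + (1/18)*(-1/29)*(-84)) + 16734) = -4342/√(6390/(17312 + 14/87) + 16734) = -4342/√(6390/(1506158/87) + 16734) = -4342/√(6390*(87/1506158) + 16734) = -4342/√(277965/753079 + 16734) = -4342*√9490528950957129/12602301951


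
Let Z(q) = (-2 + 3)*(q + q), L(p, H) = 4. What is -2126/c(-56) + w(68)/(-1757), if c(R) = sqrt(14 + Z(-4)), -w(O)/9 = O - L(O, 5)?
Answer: 576/1757 - 1063*sqrt(6)/3 ≈ -867.61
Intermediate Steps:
Z(q) = 2*q (Z(q) = 1*(2*q) = 2*q)
w(O) = 36 - 9*O (w(O) = -9*(O - 1*4) = -9*(O - 4) = -9*(-4 + O) = 36 - 9*O)
c(R) = sqrt(6) (c(R) = sqrt(14 + 2*(-4)) = sqrt(14 - 8) = sqrt(6))
-2126/c(-56) + w(68)/(-1757) = -2126*sqrt(6)/6 + (36 - 9*68)/(-1757) = -1063*sqrt(6)/3 + (36 - 612)*(-1/1757) = -1063*sqrt(6)/3 - 576*(-1/1757) = -1063*sqrt(6)/3 + 576/1757 = 576/1757 - 1063*sqrt(6)/3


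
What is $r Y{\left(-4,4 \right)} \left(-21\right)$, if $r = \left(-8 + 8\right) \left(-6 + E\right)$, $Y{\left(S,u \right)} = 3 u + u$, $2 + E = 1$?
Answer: $0$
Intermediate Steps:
$E = -1$ ($E = -2 + 1 = -1$)
$Y{\left(S,u \right)} = 4 u$
$r = 0$ ($r = \left(-8 + 8\right) \left(-6 - 1\right) = 0 \left(-7\right) = 0$)
$r Y{\left(-4,4 \right)} \left(-21\right) = 0 \cdot 4 \cdot 4 \left(-21\right) = 0 \cdot 16 \left(-21\right) = 0 \left(-21\right) = 0$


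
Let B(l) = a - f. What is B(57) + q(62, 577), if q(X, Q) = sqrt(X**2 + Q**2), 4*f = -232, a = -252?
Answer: -194 + sqrt(336773) ≈ 386.32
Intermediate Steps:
f = -58 (f = (1/4)*(-232) = -58)
B(l) = -194 (B(l) = -252 - 1*(-58) = -252 + 58 = -194)
q(X, Q) = sqrt(Q**2 + X**2)
B(57) + q(62, 577) = -194 + sqrt(577**2 + 62**2) = -194 + sqrt(332929 + 3844) = -194 + sqrt(336773)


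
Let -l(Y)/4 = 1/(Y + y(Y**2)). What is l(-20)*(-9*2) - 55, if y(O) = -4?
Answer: -58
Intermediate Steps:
l(Y) = -4/(-4 + Y) (l(Y) = -4/(Y - 4) = -4/(-4 + Y))
l(-20)*(-9*2) - 55 = (-4/(-4 - 20))*(-9*2) - 55 = -4/(-24)*(-18) - 55 = -4*(-1/24)*(-18) - 55 = (1/6)*(-18) - 55 = -3 - 55 = -58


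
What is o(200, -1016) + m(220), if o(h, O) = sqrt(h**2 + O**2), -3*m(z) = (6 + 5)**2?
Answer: -121/3 + 8*sqrt(16754) ≈ 995.17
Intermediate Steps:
m(z) = -121/3 (m(z) = -(6 + 5)**2/3 = -1/3*11**2 = -1/3*121 = -121/3)
o(h, O) = sqrt(O**2 + h**2)
o(200, -1016) + m(220) = sqrt((-1016)**2 + 200**2) - 121/3 = sqrt(1032256 + 40000) - 121/3 = sqrt(1072256) - 121/3 = 8*sqrt(16754) - 121/3 = -121/3 + 8*sqrt(16754)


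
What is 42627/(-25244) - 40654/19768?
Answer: -116807507/31188962 ≈ -3.7452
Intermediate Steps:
42627/(-25244) - 40654/19768 = 42627*(-1/25244) - 40654*1/19768 = -42627/25244 - 20327/9884 = -116807507/31188962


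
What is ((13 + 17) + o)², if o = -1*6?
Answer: 576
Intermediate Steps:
o = -6
((13 + 17) + o)² = ((13 + 17) - 6)² = (30 - 6)² = 24² = 576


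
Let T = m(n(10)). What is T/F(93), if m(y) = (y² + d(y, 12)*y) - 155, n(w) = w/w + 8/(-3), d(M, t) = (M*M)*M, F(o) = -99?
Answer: 11705/8019 ≈ 1.4597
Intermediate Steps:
d(M, t) = M³ (d(M, t) = M²*M = M³)
n(w) = -5/3 (n(w) = 1 + 8*(-⅓) = 1 - 8/3 = -5/3)
m(y) = -155 + y² + y⁴ (m(y) = (y² + y³*y) - 155 = (y² + y⁴) - 155 = -155 + y² + y⁴)
T = -11705/81 (T = -155 + (-5/3)² + (-5/3)⁴ = -155 + 25/9 + 625/81 = -11705/81 ≈ -144.51)
T/F(93) = -11705/81/(-99) = -11705/81*(-1/99) = 11705/8019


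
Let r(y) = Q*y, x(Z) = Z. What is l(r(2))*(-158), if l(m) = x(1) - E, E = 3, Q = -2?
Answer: 316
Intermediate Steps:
r(y) = -2*y
l(m) = -2 (l(m) = 1 - 1*3 = 1 - 3 = -2)
l(r(2))*(-158) = -2*(-158) = 316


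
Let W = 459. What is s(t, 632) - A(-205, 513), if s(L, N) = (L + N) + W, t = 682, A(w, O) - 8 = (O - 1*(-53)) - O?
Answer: 1712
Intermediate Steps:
A(w, O) = 61 (A(w, O) = 8 + ((O - 1*(-53)) - O) = 8 + ((O + 53) - O) = 8 + ((53 + O) - O) = 8 + 53 = 61)
s(L, N) = 459 + L + N (s(L, N) = (L + N) + 459 = 459 + L + N)
s(t, 632) - A(-205, 513) = (459 + 682 + 632) - 1*61 = 1773 - 61 = 1712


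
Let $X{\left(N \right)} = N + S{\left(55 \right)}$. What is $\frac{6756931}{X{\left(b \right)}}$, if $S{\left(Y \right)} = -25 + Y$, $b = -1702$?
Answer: $- \frac{6756931}{1672} \approx -4041.2$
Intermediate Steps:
$X{\left(N \right)} = 30 + N$ ($X{\left(N \right)} = N + \left(-25 + 55\right) = N + 30 = 30 + N$)
$\frac{6756931}{X{\left(b \right)}} = \frac{6756931}{30 - 1702} = \frac{6756931}{-1672} = 6756931 \left(- \frac{1}{1672}\right) = - \frac{6756931}{1672}$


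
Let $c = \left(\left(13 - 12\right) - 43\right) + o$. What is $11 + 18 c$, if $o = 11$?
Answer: $-547$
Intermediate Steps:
$c = -31$ ($c = \left(\left(13 - 12\right) - 43\right) + 11 = \left(1 - 43\right) + 11 = -42 + 11 = -31$)
$11 + 18 c = 11 + 18 \left(-31\right) = 11 - 558 = -547$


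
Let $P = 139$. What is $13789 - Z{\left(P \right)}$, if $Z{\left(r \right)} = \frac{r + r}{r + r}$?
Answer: $13788$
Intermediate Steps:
$Z{\left(r \right)} = 1$ ($Z{\left(r \right)} = \frac{2 r}{2 r} = 2 r \frac{1}{2 r} = 1$)
$13789 - Z{\left(P \right)} = 13789 - 1 = 13788$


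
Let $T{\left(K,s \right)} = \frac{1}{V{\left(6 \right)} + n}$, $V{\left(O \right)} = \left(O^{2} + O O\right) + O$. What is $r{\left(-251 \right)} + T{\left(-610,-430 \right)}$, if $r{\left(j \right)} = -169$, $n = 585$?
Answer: $- \frac{112046}{663} \approx -169.0$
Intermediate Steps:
$V{\left(O \right)} = O + 2 O^{2}$ ($V{\left(O \right)} = \left(O^{2} + O^{2}\right) + O = 2 O^{2} + O = O + 2 O^{2}$)
$T{\left(K,s \right)} = \frac{1}{663}$ ($T{\left(K,s \right)} = \frac{1}{6 \left(1 + 2 \cdot 6\right) + 585} = \frac{1}{6 \left(1 + 12\right) + 585} = \frac{1}{6 \cdot 13 + 585} = \frac{1}{78 + 585} = \frac{1}{663}$)
$r{\left(-251 \right)} + T{\left(-610,-430 \right)} = -169 + \frac{1}{663} = - \frac{112046}{663}$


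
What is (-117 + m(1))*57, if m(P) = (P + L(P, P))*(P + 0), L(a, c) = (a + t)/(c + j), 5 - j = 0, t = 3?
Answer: -6574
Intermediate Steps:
j = 5 (j = 5 - 1*0 = 5 + 0 = 5)
L(a, c) = (3 + a)/(5 + c) (L(a, c) = (a + 3)/(c + 5) = (3 + a)/(5 + c))
m(P) = P*(P + (3 + P)/(5 + P)) (m(P) = (P + (3 + P)/(5 + P))*(P + 0) = (P + (3 + P)/(5 + P))*P = P*(P + (3 + P)/(5 + P)))
(-117 + m(1))*57 = (-117 + 1*(3 + 1 + 1*(5 + 1))/(5 + 1))*57 = (-117 + 1*(3 + 1 + 1*6)/6)*57 = (-117 + 1*(1/6)*(3 + 1 + 6))*57 = (-117 + 1*(1/6)*10)*57 = (-117 + 5/3)*57 = -346/3*57 = -6574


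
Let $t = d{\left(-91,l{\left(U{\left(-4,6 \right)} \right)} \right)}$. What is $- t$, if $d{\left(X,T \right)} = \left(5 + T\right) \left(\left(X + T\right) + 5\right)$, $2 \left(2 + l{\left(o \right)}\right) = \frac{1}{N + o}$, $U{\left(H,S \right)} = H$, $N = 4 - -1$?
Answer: $\frac{1225}{4} \approx 306.25$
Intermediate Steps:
$N = 5$ ($N = 4 + 1 = 5$)
$l{\left(o \right)} = -2 + \frac{1}{2 \left(5 + o\right)}$
$d{\left(X,T \right)} = \left(5 + T\right) \left(5 + T + X\right)$ ($d{\left(X,T \right)} = \left(5 + T\right) \left(\left(T + X\right) + 5\right) = \left(5 + T\right) \left(5 + T + X\right)$)
$t = - \frac{1225}{4}$ ($t = 25 + \left(\frac{-19 - -16}{2 \left(5 - 4\right)}\right)^{2} + 5 \left(-91\right) + 10 \frac{-19 - -16}{2 \left(5 - 4\right)} + \frac{-19 - -16}{2 \left(5 - 4\right)} \left(-91\right) = 25 + \left(\frac{-19 + 16}{2 \cdot 1}\right)^{2} - 455 + 10 \frac{-19 + 16}{2 \cdot 1} + \frac{-19 + 16}{2 \cdot 1} \left(-91\right) = 25 + \left(\frac{1}{2} \cdot 1 \left(-3\right)\right)^{2} - 455 + 10 \cdot \frac{1}{2} \cdot 1 \left(-3\right) + \frac{1}{2} \cdot 1 \left(-3\right) \left(-91\right) = 25 + \left(- \frac{3}{2}\right)^{2} - 455 + 10 \left(- \frac{3}{2}\right) - - \frac{273}{2} = 25 + \frac{9}{4} - 455 - 15 + \frac{273}{2} = - \frac{1225}{4} \approx -306.25$)
$- t = \left(-1\right) \left(- \frac{1225}{4}\right) = \frac{1225}{4}$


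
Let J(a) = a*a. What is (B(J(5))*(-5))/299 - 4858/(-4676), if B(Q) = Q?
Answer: 62003/99866 ≈ 0.62086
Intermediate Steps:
J(a) = a**2
(B(J(5))*(-5))/299 - 4858/(-4676) = (5**2*(-5))/299 - 4858/(-4676) = (25*(-5))*(1/299) - 4858*(-1/4676) = -125*1/299 + 347/334 = -125/299 + 347/334 = 62003/99866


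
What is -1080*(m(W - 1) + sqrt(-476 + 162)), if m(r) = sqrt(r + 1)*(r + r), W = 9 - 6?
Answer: -4320*sqrt(3) - 1080*I*sqrt(314) ≈ -7482.5 - 19138.0*I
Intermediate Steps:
W = 3
m(r) = 2*r*sqrt(1 + r) (m(r) = sqrt(1 + r)*(2*r) = 2*r*sqrt(1 + r))
-1080*(m(W - 1) + sqrt(-476 + 162)) = -1080*(2*(3 - 1)*sqrt(1 + (3 - 1)) + sqrt(-476 + 162)) = -1080*(2*2*sqrt(1 + 2) + sqrt(-314)) = -1080*(2*2*sqrt(3) + I*sqrt(314)) = -1080*(4*sqrt(3) + I*sqrt(314)) = -4320*sqrt(3) - 1080*I*sqrt(314)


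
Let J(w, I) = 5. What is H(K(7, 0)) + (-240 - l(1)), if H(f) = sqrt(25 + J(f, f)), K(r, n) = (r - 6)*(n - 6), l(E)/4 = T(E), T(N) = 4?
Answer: -256 + sqrt(30) ≈ -250.52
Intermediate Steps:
l(E) = 16 (l(E) = 4*4 = 16)
K(r, n) = (-6 + n)*(-6 + r) (K(r, n) = (-6 + r)*(-6 + n) = (-6 + n)*(-6 + r))
H(f) = sqrt(30) (H(f) = sqrt(25 + 5) = sqrt(30))
H(K(7, 0)) + (-240 - l(1)) = sqrt(30) + (-240 - 1*16) = sqrt(30) + (-240 - 16) = sqrt(30) - 256 = -256 + sqrt(30)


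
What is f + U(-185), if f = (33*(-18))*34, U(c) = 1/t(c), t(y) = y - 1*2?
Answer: -3776653/187 ≈ -20196.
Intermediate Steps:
t(y) = -2 + y (t(y) = y - 2 = -2 + y)
U(c) = 1/(-2 + c)
f = -20196 (f = -594*34 = -20196)
f + U(-185) = -20196 + 1/(-2 - 185) = -20196 + 1/(-187) = -20196 - 1/187 = -3776653/187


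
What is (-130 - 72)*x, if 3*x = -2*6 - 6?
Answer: 1212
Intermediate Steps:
x = -6 (x = (-2*6 - 6)/3 = (-12 - 6)/3 = (⅓)*(-18) = -6)
(-130 - 72)*x = (-130 - 72)*(-6) = -202*(-6) = 1212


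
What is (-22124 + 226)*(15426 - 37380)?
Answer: 480748692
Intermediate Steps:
(-22124 + 226)*(15426 - 37380) = -21898*(-21954) = 480748692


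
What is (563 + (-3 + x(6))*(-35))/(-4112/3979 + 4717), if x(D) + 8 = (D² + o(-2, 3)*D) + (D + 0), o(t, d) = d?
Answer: -4583808/18764831 ≈ -0.24428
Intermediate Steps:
x(D) = -8 + D² + 4*D (x(D) = -8 + ((D² + 3*D) + (D + 0)) = -8 + ((D² + 3*D) + D) = -8 + (D² + 4*D) = -8 + D² + 4*D)
(563 + (-3 + x(6))*(-35))/(-4112/3979 + 4717) = (563 + (-3 + (-8 + 6² + 4*6))*(-35))/(-4112/3979 + 4717) = (563 + (-3 + (-8 + 36 + 24))*(-35))/(-4112*1/3979 + 4717) = (563 + (-3 + 52)*(-35))/(-4112/3979 + 4717) = (563 + 49*(-35))/(18764831/3979) = (563 - 1715)*(3979/18764831) = -1152*3979/18764831 = -4583808/18764831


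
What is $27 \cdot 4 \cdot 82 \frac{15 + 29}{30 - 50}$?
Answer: $- \frac{97416}{5} \approx -19483.0$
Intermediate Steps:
$27 \cdot 4 \cdot 82 \frac{15 + 29}{30 - 50} = 108 \cdot 82 \frac{44}{-20} = 8856 \cdot 44 \left(- \frac{1}{20}\right) = 8856 \left(- \frac{11}{5}\right) = - \frac{97416}{5}$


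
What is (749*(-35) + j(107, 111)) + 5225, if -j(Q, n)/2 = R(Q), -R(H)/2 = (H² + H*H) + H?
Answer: 71030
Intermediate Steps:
R(H) = -4*H² - 2*H (R(H) = -2*((H² + H*H) + H) = -2*((H² + H²) + H) = -2*(2*H² + H) = -2*(H + 2*H²) = -4*H² - 2*H)
j(Q, n) = 4*Q*(1 + 2*Q) (j(Q, n) = -(-4)*Q*(1 + 2*Q) = 4*Q*(1 + 2*Q))
(749*(-35) + j(107, 111)) + 5225 = (749*(-35) + 4*107*(1 + 2*107)) + 5225 = (-26215 + 4*107*(1 + 214)) + 5225 = (-26215 + 4*107*215) + 5225 = (-26215 + 92020) + 5225 = 65805 + 5225 = 71030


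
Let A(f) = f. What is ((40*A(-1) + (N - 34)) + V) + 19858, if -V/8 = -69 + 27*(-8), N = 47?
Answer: 22111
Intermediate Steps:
V = 2280 (V = -8*(-69 + 27*(-8)) = -8*(-69 - 216) = -8*(-285) = 2280)
((40*A(-1) + (N - 34)) + V) + 19858 = ((40*(-1) + (47 - 34)) + 2280) + 19858 = ((-40 + 13) + 2280) + 19858 = (-27 + 2280) + 19858 = 2253 + 19858 = 22111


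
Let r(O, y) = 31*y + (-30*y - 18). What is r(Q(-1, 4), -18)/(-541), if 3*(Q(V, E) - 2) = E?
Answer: 36/541 ≈ 0.066543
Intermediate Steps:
Q(V, E) = 2 + E/3
r(O, y) = -18 + y (r(O, y) = 31*y + (-18 - 30*y) = -18 + y)
r(Q(-1, 4), -18)/(-541) = (-18 - 18)/(-541) = -36*(-1/541) = 36/541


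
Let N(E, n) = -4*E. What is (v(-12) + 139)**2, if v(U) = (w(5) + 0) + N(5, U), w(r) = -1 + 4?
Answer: 14884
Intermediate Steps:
w(r) = 3
v(U) = -17 (v(U) = (3 + 0) - 4*5 = 3 - 20 = -17)
(v(-12) + 139)**2 = (-17 + 139)**2 = 122**2 = 14884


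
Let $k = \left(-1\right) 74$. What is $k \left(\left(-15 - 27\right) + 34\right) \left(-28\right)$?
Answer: $-16576$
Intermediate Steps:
$k = -74$
$k \left(\left(-15 - 27\right) + 34\right) \left(-28\right) = - 74 \left(\left(-15 - 27\right) + 34\right) \left(-28\right) = - 74 \left(-42 + 34\right) \left(-28\right) = \left(-74\right) \left(-8\right) \left(-28\right) = 592 \left(-28\right) = -16576$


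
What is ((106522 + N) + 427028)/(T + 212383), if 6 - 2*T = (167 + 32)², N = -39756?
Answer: 987588/385171 ≈ 2.5640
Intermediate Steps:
T = -39595/2 (T = 3 - (167 + 32)²/2 = 3 - ½*199² = 3 - ½*39601 = 3 - 39601/2 = -39595/2 ≈ -19798.)
((106522 + N) + 427028)/(T + 212383) = ((106522 - 39756) + 427028)/(-39595/2 + 212383) = (66766 + 427028)/(385171/2) = 493794*(2/385171) = 987588/385171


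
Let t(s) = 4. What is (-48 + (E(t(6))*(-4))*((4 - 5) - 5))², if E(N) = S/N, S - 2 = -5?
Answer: 4356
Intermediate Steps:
S = -3 (S = 2 - 5 = -3)
E(N) = -3/N
(-48 + (E(t(6))*(-4))*((4 - 5) - 5))² = (-48 + (-3/4*(-4))*((4 - 5) - 5))² = (-48 + (-3*¼*(-4))*(-1 - 5))² = (-48 - ¾*(-4)*(-6))² = (-48 + 3*(-6))² = (-48 - 18)² = (-66)² = 4356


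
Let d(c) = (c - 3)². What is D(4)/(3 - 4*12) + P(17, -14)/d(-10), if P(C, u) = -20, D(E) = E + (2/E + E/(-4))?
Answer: -2983/15210 ≈ -0.19612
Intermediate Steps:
d(c) = (-3 + c)²
D(E) = 2/E + 3*E/4 (D(E) = E + (2/E + E*(-¼)) = E + (2/E - E/4) = 2/E + 3*E/4)
D(4)/(3 - 4*12) + P(17, -14)/d(-10) = (2/4 + (¾)*4)/(3 - 4*12) - 20/(-3 - 10)² = (2*(¼) + 3)/(3 - 48) - 20/((-13)²) = (½ + 3)/(-45) - 20/169 = (7/2)*(-1/45) - 20*1/169 = -7/90 - 20/169 = -2983/15210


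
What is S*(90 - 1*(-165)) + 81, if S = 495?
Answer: 126306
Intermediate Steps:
S*(90 - 1*(-165)) + 81 = 495*(90 - 1*(-165)) + 81 = 495*(90 + 165) + 81 = 495*255 + 81 = 126225 + 81 = 126306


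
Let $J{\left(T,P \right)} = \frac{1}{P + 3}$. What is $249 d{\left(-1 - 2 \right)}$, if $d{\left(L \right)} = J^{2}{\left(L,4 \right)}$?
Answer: $\frac{249}{49} \approx 5.0816$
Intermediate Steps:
$J{\left(T,P \right)} = \frac{1}{3 + P}$
$d{\left(L \right)} = \frac{1}{49}$ ($d{\left(L \right)} = \left(\frac{1}{3 + 4}\right)^{2} = \left(\frac{1}{7}\right)^{2} = \frac{1}{49}$)
$249 d{\left(-1 - 2 \right)} = 249 \cdot \frac{1}{49} = \frac{249}{49}$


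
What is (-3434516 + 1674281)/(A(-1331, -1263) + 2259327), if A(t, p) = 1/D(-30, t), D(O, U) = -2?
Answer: -3520470/4518653 ≈ -0.77910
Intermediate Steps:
A(t, p) = -½ (A(t, p) = 1/(-2) = -½)
(-3434516 + 1674281)/(A(-1331, -1263) + 2259327) = (-3434516 + 1674281)/(-½ + 2259327) = -1760235/4518653/2 = -1760235*2/4518653 = -3520470/4518653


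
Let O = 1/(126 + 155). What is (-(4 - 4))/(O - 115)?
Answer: 0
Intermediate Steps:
O = 1/281 ≈ 0.0035587
(-(4 - 4))/(O - 115) = (-(4 - 4))/(1/281 - 115) = (-1*0)/(-32314/281) = -281/32314*0 = 0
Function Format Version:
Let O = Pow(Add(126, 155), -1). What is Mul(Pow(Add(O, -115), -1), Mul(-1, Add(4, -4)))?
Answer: 0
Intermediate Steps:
O = Rational(1, 281) (O = Pow(281, -1) = Rational(1, 281) ≈ 0.0035587)
Mul(Pow(Add(O, -115), -1), Mul(-1, Add(4, -4))) = Mul(Pow(Add(Rational(1, 281), -115), -1), Mul(-1, Add(4, -4))) = Mul(Pow(Rational(-32314, 281), -1), Mul(-1, 0)) = Mul(Rational(-281, 32314), 0) = 0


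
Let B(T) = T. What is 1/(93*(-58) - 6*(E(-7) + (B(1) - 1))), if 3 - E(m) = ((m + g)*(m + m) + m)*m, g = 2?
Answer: -1/8058 ≈ -0.00012410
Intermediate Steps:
E(m) = 3 - m*(m + 2*m*(2 + m)) (E(m) = 3 - ((m + 2)*(m + m) + m)*m = 3 - ((2 + m)*(2*m) + m)*m = 3 - (2*m*(2 + m) + m)*m = 3 - (m + 2*m*(2 + m))*m = 3 - m*(m + 2*m*(2 + m)))
1/(93*(-58) - 6*(E(-7) + (B(1) - 1))) = 1/(93*(-58) - 6*((3 - 5*(-7)² - 2*(-7)³) + (1 - 1))) = 1/(-5394 - 6*((3 - 5*49 - 2*(-343)) + 0)) = 1/(-5394 - 6*((3 - 245 + 686) + 0)) = 1/(-5394 - 6*(444 + 0)) = 1/(-5394 - 6*444) = 1/(-5394 - 2664) = 1/(-8058) = -1/8058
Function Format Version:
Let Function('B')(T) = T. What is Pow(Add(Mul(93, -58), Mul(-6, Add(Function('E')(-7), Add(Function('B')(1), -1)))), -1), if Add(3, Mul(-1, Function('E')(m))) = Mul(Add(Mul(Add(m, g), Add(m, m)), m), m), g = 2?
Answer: Rational(-1, 8058) ≈ -0.00012410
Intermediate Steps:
Function('E')(m) = Add(3, Mul(-1, m, Add(m, Mul(2, m, Add(2, m))))) (Function('E')(m) = Add(3, Mul(-1, Mul(Add(Mul(Add(m, 2), Add(m, m)), m), m))) = Add(3, Mul(-1, Mul(Add(Mul(Add(2, m), Mul(2, m)), m), m))) = Add(3, Mul(-1, Mul(Add(Mul(2, m, Add(2, m)), m), m))) = Add(3, Mul(-1, Mul(Add(m, Mul(2, m, Add(2, m))), m))) = Add(3, Mul(-1, Mul(m, Add(m, Mul(2, m, Add(2, m)))))) = Add(3, Mul(-1, m, Add(m, Mul(2, m, Add(2, m))))))
Pow(Add(Mul(93, -58), Mul(-6, Add(Function('E')(-7), Add(Function('B')(1), -1)))), -1) = Pow(Add(Mul(93, -58), Mul(-6, Add(Add(3, Mul(-5, Pow(-7, 2)), Mul(-2, Pow(-7, 3))), Add(1, -1)))), -1) = Pow(Add(-5394, Mul(-6, Add(Add(3, Mul(-5, 49), Mul(-2, -343)), 0))), -1) = Pow(Add(-5394, Mul(-6, Add(Add(3, -245, 686), 0))), -1) = Pow(Add(-5394, Mul(-6, Add(444, 0))), -1) = Pow(Add(-5394, Mul(-6, 444)), -1) = Pow(Add(-5394, -2664), -1) = Pow(-8058, -1) = Rational(-1, 8058)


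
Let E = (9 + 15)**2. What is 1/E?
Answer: 1/576 ≈ 0.0017361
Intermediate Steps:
E = 576 (E = 24**2 = 576)
1/E = 1/576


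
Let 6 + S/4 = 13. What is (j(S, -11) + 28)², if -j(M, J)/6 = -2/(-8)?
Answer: 2809/4 ≈ 702.25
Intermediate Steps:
S = 28 (S = -24 + 4*13 = -24 + 52 = 28)
j(M, J) = -3/2 (j(M, J) = -(-12)/(-8) = -(-12)*(-1)/8 = -6*¼ = -3/2)
(j(S, -11) + 28)² = (-3/2 + 28)² = (53/2)² = 2809/4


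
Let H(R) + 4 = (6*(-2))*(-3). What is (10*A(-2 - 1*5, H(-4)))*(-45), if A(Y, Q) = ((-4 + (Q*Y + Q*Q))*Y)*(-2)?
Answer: -5014800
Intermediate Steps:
H(R) = 32 (H(R) = -4 + (6*(-2))*(-3) = -4 - 12*(-3) = -4 + 36 = 32)
A(Y, Q) = -2*Y*(-4 + Q² + Q*Y) (A(Y, Q) = ((-4 + (Q*Y + Q²))*Y)*(-2) = ((-4 + (Q² + Q*Y))*Y)*(-2) = ((-4 + Q² + Q*Y)*Y)*(-2) = (Y*(-4 + Q² + Q*Y))*(-2) = -2*Y*(-4 + Q² + Q*Y))
(10*A(-2 - 1*5, H(-4)))*(-45) = (10*(2*(-2 - 1*5)*(4 - 1*32² - 1*32*(-2 - 1*5))))*(-45) = (10*(2*(-2 - 5)*(4 - 1*1024 - 1*32*(-2 - 5))))*(-45) = (10*(2*(-7)*(4 - 1024 - 1*32*(-7))))*(-45) = (10*(2*(-7)*(4 - 1024 + 224)))*(-45) = (10*(2*(-7)*(-796)))*(-45) = (10*11144)*(-45) = 111440*(-45) = -5014800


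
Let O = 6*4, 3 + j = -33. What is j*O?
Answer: -864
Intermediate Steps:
j = -36 (j = -3 - 33 = -36)
O = 24
j*O = -36*24 = -864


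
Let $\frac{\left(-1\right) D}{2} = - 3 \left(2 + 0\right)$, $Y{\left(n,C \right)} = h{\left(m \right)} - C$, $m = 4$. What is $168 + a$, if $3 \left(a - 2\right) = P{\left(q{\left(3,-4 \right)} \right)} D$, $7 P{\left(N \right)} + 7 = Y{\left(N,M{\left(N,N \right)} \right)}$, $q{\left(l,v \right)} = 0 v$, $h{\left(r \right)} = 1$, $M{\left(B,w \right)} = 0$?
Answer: $\frac{1166}{7} \approx 166.57$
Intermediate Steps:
$q{\left(l,v \right)} = 0$
$Y{\left(n,C \right)} = 1 - C$
$P{\left(N \right)} = - \frac{6}{7}$ ($P{\left(N \right)} = -1 + \frac{1 - 0}{7} = -1 + \frac{1 + 0}{7} = -1 + \frac{1}{7} \cdot 1 = -1 + \frac{1}{7} = - \frac{6}{7}$)
$D = 12$ ($D = - 2 \left(- 3 \left(2 + 0\right)\right) = - 2 \left(\left(-3\right) 2\right) = \left(-2\right) \left(-6\right) = 12$)
$a = - \frac{10}{7}$ ($a = 2 + \frac{\left(- \frac{6}{7}\right) 12}{3} = 2 + \frac{1}{3} \left(- \frac{72}{7}\right) = 2 - \frac{24}{7} = - \frac{10}{7} \approx -1.4286$)
$168 + a = 168 - \frac{10}{7} = \frac{1166}{7}$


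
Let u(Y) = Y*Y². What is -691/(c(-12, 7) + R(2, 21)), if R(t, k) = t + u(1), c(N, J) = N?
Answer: 691/9 ≈ 76.778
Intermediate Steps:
u(Y) = Y³
R(t, k) = 1 + t (R(t, k) = t + 1³ = t + 1 = 1 + t)
-691/(c(-12, 7) + R(2, 21)) = -691/(-12 + (1 + 2)) = -691/(-12 + 3) = -691/(-9) = -691*(-⅑) = 691/9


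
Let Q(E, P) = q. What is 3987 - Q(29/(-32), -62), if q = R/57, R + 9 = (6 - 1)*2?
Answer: 227258/57 ≈ 3987.0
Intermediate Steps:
R = 1 (R = -9 + (6 - 1)*2 = -9 + 5*2 = -9 + 10 = 1)
q = 1/57 ≈ 0.017544
Q(E, P) = 1/57
3987 - Q(29/(-32), -62) = 3987 - 1*1/57 = 3987 - 1/57 = 227258/57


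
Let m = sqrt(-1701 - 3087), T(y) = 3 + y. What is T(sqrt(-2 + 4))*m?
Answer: 6*I*sqrt(133)*(3 + sqrt(2)) ≈ 305.44*I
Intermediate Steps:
m = 6*I*sqrt(133) (m = sqrt(-4788) = 6*I*sqrt(133) ≈ 69.195*I)
T(sqrt(-2 + 4))*m = (3 + sqrt(-2 + 4))*(6*I*sqrt(133)) = (3 + sqrt(2))*(6*I*sqrt(133)) = 6*I*sqrt(133)*(3 + sqrt(2))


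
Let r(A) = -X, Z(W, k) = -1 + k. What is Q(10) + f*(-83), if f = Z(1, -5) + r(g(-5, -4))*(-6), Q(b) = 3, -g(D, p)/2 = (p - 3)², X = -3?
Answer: 1995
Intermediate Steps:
g(D, p) = -2*(-3 + p)² (g(D, p) = -2*(p - 3)² = -2*(-3 + p)²)
r(A) = 3 (r(A) = -1*(-3) = 3)
f = -24 (f = (-1 - 5) + 3*(-6) = -6 - 18 = -24)
Q(10) + f*(-83) = 3 - 24*(-83) = 3 + 1992 = 1995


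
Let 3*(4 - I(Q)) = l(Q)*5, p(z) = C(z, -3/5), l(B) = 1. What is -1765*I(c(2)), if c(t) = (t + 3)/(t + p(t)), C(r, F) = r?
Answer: -12355/3 ≈ -4118.3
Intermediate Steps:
p(z) = z
c(t) = (3 + t)/(2*t) (c(t) = (t + 3)/(t + t) = (3 + t)/((2*t)) = (3 + t)*(1/(2*t)) = (3 + t)/(2*t))
I(Q) = 7/3 (I(Q) = 4 - 5/3 = 7/3)
-1765*I(c(2)) = -1765*7/3 = -12355/3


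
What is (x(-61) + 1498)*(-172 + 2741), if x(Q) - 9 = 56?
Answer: 4015347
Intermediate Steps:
x(Q) = 65 (x(Q) = 9 + 56 = 65)
(x(-61) + 1498)*(-172 + 2741) = (65 + 1498)*(-172 + 2741) = 1563*2569 = 4015347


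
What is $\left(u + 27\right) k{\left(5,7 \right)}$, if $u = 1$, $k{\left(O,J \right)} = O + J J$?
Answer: $1512$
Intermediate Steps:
$k{\left(O,J \right)} = O + J^{2}$
$\left(u + 27\right) k{\left(5,7 \right)} = \left(1 + 27\right) \left(5 + 7^{2}\right) = 28 \left(5 + 49\right) = 28 \cdot 54 = 1512$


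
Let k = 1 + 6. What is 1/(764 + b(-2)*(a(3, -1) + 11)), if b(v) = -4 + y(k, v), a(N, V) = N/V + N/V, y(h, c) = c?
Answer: 1/734 ≈ 0.0013624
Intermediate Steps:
k = 7
a(N, V) = 2*N/V
b(v) = -4 + v
1/(764 + b(-2)*(a(3, -1) + 11)) = 1/(764 + (-4 - 2)*(2*3/(-1) + 11)) = 1/(764 - 6*(2*3*(-1) + 11)) = 1/(764 - 6*(-6 + 11)) = 1/(764 - 6*5) = 1/(764 - 30) = 1/734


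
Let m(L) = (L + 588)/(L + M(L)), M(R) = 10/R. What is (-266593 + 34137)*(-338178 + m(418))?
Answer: 140163316269568/1783 ≈ 7.8611e+10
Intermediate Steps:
m(L) = (588 + L)/(L + 10/L) (m(L) = (L + 588)/(L + 10/L) = (588 + L)/(L + 10/L))
(-266593 + 34137)*(-338178 + m(418)) = (-266593 + 34137)*(-338178 + 418*(588 + 418)/(10 + 418²)) = -232456*(-338178 + 418*1006/(10 + 174724)) = -232456*(-338178 + 418*1006/174734) = -232456*(-338178 + 418*(1/174734)*1006) = -232456*(-338178 + 210254/87367) = -232456*(-29545387072/87367) = 140163316269568/1783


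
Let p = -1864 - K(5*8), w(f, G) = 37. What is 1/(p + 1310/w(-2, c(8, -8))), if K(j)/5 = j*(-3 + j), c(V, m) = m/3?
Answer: -37/341458 ≈ -0.00010836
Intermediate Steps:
c(V, m) = m/3 (c(V, m) = m*(⅓) = m/3)
K(j) = 5*j*(-3 + j) (K(j) = 5*(j*(-3 + j)) = 5*j*(-3 + j))
p = -9264 (p = -1864 - 5*5*8*(-3 + 5*8) = -1864 - 5*40*(-3 + 40) = -1864 - 5*40*37 = -1864 - 1*7400 = -1864 - 7400 = -9264)
1/(p + 1310/w(-2, c(8, -8))) = 1/(-9264 + 1310/37) = 1/(-341458/37) = -37/341458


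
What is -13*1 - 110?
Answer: -123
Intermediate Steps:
-13*1 - 110 = -13 - 110 = -123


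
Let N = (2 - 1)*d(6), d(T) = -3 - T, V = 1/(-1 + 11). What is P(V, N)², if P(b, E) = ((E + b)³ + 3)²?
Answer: 242812887654832211795521/1000000000000 ≈ 2.4281e+11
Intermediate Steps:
V = ⅒ (V = 1/10 = ⅒ ≈ 0.10000)
N = -9 (N = (2 - 1)*(-3 - 1*6) = 1*(-3 - 6) = 1*(-9) = -9)
P(b, E) = (3 + (E + b)³)²
P(V, N)² = ((3 + (-9 + ⅒)³)²)² = ((3 + (-89/10)³)²)² = ((3 - 704969/1000)²)² = ((-701969/1000)²)² = (492760476961/1000000)² = 242812887654832211795521/1000000000000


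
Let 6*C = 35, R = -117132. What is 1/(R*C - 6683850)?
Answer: -1/7367120 ≈ -1.3574e-7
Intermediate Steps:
C = 35/6 (C = (⅙)*35 = 35/6 ≈ 5.8333)
1/(R*C - 6683850) = 1/(-117132*35/6 - 6683850) = 1/(-683270 - 6683850) = 1/(-7367120) = -1/7367120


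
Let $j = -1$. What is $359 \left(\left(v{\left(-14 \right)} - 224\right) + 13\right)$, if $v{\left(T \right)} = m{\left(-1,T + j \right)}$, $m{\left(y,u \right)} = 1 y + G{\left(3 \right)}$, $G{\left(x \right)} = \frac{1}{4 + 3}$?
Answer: $- \frac{532397}{7} \approx -76057.0$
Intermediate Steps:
$G{\left(x \right)} = \frac{1}{7}$
$m{\left(y,u \right)} = \frac{1}{7} + y$ ($m{\left(y,u \right)} = 1 y + \frac{1}{7} = y + \frac{1}{7} = \frac{1}{7} + y$)
$v{\left(T \right)} = - \frac{6}{7}$ ($v{\left(T \right)} = \frac{1}{7} - 1 = - \frac{6}{7}$)
$359 \left(\left(v{\left(-14 \right)} - 224\right) + 13\right) = 359 \left(\left(- \frac{6}{7} - 224\right) + 13\right) = 359 \left(- \frac{1574}{7} + 13\right) = 359 \left(- \frac{1483}{7}\right) = - \frac{532397}{7}$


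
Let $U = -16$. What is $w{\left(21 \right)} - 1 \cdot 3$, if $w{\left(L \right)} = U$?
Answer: $-19$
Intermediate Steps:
$w{\left(L \right)} = -16$
$w{\left(21 \right)} - 1 \cdot 3 = -16 - 1 \cdot 3 = -16 - 3 = -19$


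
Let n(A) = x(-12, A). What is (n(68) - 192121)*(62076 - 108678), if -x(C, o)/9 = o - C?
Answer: 8986776282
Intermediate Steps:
x(C, o) = -9*o + 9*C (x(C, o) = -9*(o - C) = -9*o + 9*C)
n(A) = -108 - 9*A (n(A) = -9*A + 9*(-12) = -9*A - 108 = -108 - 9*A)
(n(68) - 192121)*(62076 - 108678) = ((-108 - 9*68) - 192121)*(62076 - 108678) = ((-108 - 612) - 192121)*(-46602) = (-720 - 192121)*(-46602) = -192841*(-46602) = 8986776282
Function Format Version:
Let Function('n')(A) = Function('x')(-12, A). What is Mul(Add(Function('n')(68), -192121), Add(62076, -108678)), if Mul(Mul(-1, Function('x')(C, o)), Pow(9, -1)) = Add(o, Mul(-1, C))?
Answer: 8986776282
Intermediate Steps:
Function('x')(C, o) = Add(Mul(-9, o), Mul(9, C)) (Function('x')(C, o) = Mul(-9, Add(o, Mul(-1, C))) = Add(Mul(-9, o), Mul(9, C)))
Function('n')(A) = Add(-108, Mul(-9, A)) (Function('n')(A) = Add(Mul(-9, A), Mul(9, -12)) = Add(Mul(-9, A), -108) = Add(-108, Mul(-9, A)))
Mul(Add(Function('n')(68), -192121), Add(62076, -108678)) = Mul(Add(Add(-108, Mul(-9, 68)), -192121), Add(62076, -108678)) = Mul(Add(Add(-108, -612), -192121), -46602) = Mul(Add(-720, -192121), -46602) = Mul(-192841, -46602) = 8986776282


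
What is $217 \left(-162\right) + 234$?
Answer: $-34920$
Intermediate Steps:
$217 \left(-162\right) + 234 = -35154 + 234 = -34920$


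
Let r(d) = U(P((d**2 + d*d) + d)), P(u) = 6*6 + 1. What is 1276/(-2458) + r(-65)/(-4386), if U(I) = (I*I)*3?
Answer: -2615257/1796798 ≈ -1.4555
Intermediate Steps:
P(u) = 37 (P(u) = 36 + 1 = 37)
U(I) = 3*I**2 (U(I) = I**2*3 = 3*I**2)
r(d) = 4107 (r(d) = 3*37**2 = 3*1369 = 4107)
1276/(-2458) + r(-65)/(-4386) = 1276/(-2458) + 4107/(-4386) = 1276*(-1/2458) + 4107*(-1/4386) = -638/1229 - 1369/1462 = -2615257/1796798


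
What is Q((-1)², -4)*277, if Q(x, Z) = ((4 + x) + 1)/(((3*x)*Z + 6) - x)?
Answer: -1662/7 ≈ -237.43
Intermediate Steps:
Q(x, Z) = (5 + x)/(6 - x + 3*Z*x) (Q(x, Z) = (5 + x)/((3*Z*x + 6) - x) = (5 + x)/((6 + 3*Z*x) - x) = (5 + x)/(6 - x + 3*Z*x))
Q((-1)², -4)*277 = ((5 + (-1)²)/(6 - 1*(-1)² + 3*(-4)*(-1)²))*277 = ((5 + 1)/(6 - 1*1 + 3*(-4)*1))*277 = (6/(6 - 1 - 12))*277 = (6/(-7))*277 = -⅐*6*277 = -6/7*277 = -1662/7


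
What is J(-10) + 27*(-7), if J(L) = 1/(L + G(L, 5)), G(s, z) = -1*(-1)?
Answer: -1702/9 ≈ -189.11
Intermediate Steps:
G(s, z) = 1
J(L) = 1/(1 + L) (J(L) = 1/(L + 1) = 1/(1 + L))
J(-10) + 27*(-7) = 1/(1 - 10) + 27*(-7) = 1/(-9) - 189 = -⅑ - 189 = -1702/9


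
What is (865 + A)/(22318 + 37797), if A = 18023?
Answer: 18888/60115 ≈ 0.31420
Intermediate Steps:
(865 + A)/(22318 + 37797) = (865 + 18023)/(22318 + 37797) = 18888/60115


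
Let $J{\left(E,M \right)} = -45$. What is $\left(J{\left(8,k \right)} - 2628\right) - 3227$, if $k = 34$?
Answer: $-5900$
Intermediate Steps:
$\left(J{\left(8,k \right)} - 2628\right) - 3227 = \left(-45 - 2628\right) - 3227 = -2673 - 3227 = -5900$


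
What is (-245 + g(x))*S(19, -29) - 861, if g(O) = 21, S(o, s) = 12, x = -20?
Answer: -3549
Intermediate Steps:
(-245 + g(x))*S(19, -29) - 861 = (-245 + 21)*12 - 861 = -224*12 - 861 = -2688 - 861 = -3549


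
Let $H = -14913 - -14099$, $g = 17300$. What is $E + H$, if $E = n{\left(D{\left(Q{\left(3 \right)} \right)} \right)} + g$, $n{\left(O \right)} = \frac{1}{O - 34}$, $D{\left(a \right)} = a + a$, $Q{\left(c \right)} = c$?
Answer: $\frac{461607}{28} \approx 16486.0$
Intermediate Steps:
$D{\left(a \right)} = 2 a$
$n{\left(O \right)} = \frac{1}{-34 + O}$
$H = -814$ ($H = -14913 + 14099 = -814$)
$E = \frac{484399}{28}$ ($E = \frac{1}{-34 + 2 \cdot 3} + 17300 = \frac{1}{-34 + 6} + 17300 = \frac{1}{-28} + 17300 = - \frac{1}{28} + 17300 = \frac{484399}{28} \approx 17300.0$)
$E + H = \frac{484399}{28} - 814 = \frac{461607}{28}$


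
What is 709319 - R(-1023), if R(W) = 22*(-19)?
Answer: 709737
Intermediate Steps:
R(W) = -418
709319 - R(-1023) = 709319 - 1*(-418) = 709319 + 418 = 709737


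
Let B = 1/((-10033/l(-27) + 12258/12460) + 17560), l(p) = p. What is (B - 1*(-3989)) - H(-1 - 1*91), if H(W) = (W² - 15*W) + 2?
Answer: -17667281139551/3016438673 ≈ -5857.0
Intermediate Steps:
B = 168210/3016438673 (B = 1/((-10033/(-27) + 12258/12460) + 17560) = 1/((-10033*(-1/27) + 12258*(1/12460)) + 17560) = 1/((10033/27 + 6129/6230) + 17560) = 1/(62671073/168210 + 17560) = 1/(3016438673/168210) = 168210/3016438673 ≈ 5.5764e-5)
H(W) = 2 + W² - 15*W
(B - 1*(-3989)) - H(-1 - 1*91) = (168210/3016438673 - 1*(-3989)) - (2 + (-1 - 1*91)² - 15*(-1 - 1*91)) = (168210/3016438673 + 3989) - (2 + (-1 - 91)² - 15*(-1 - 91)) = 12032574034807/3016438673 - (2 + (-92)² - 15*(-92)) = 12032574034807/3016438673 - (2 + 8464 + 1380) = 12032574034807/3016438673 - 1*9846 = 12032574034807/3016438673 - 9846 = -17667281139551/3016438673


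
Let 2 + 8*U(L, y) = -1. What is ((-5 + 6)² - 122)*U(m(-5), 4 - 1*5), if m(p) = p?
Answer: 363/8 ≈ 45.375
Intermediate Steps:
U(L, y) = -3/8 (U(L, y) = -¼ + (⅛)*(-1) = -¼ - ⅛ = -3/8)
((-5 + 6)² - 122)*U(m(-5), 4 - 1*5) = ((-5 + 6)² - 122)*(-3/8) = (1² - 122)*(-3/8) = (1 - 122)*(-3/8) = -121*(-3/8) = 363/8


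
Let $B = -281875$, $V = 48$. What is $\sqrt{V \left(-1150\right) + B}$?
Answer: $5 i \sqrt{13483} \approx 580.58 i$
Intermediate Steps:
$\sqrt{V \left(-1150\right) + B} = \sqrt{48 \left(-1150\right) - 281875} = \sqrt{-55200 - 281875} = \sqrt{-337075} = 5 i \sqrt{13483}$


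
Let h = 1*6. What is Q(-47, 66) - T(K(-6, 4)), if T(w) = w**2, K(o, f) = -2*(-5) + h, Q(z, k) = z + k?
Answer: -237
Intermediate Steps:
h = 6
Q(z, k) = k + z
K(o, f) = 16 (K(o, f) = -2*(-5) + 6 = 10 + 6 = 16)
Q(-47, 66) - T(K(-6, 4)) = (66 - 47) - 1*16**2 = 19 - 1*256 = 19 - 256 = -237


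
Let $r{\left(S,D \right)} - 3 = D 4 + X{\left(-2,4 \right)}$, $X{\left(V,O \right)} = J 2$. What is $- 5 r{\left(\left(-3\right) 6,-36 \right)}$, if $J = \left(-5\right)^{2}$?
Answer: $455$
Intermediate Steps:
$J = 25$
$X{\left(V,O \right)} = 50$ ($X{\left(V,O \right)} = 25 \cdot 2 = 50$)
$r{\left(S,D \right)} = 53 + 4 D$ ($r{\left(S,D \right)} = 3 + \left(D 4 + 50\right) = 3 + \left(4 D + 50\right) = 3 + \left(50 + 4 D\right) = 53 + 4 D$)
$- 5 r{\left(\left(-3\right) 6,-36 \right)} = - 5 \left(53 + 4 \left(-36\right)\right) = - 5 \left(53 - 144\right) = \left(-5\right) \left(-91\right) = 455$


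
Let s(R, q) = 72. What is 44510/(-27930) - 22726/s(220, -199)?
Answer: -10632365/33516 ≈ -317.23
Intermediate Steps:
44510/(-27930) - 22726/s(220, -199) = 44510/(-27930) - 22726/72 = 44510*(-1/27930) - 22726*1/72 = -4451/2793 - 11363/36 = -10632365/33516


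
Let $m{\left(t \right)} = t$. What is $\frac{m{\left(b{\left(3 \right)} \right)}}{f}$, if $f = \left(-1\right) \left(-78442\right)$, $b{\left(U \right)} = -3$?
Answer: $- \frac{3}{78442} \approx -3.8245 \cdot 10^{-5}$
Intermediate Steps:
$f = 78442$
$\frac{m{\left(b{\left(3 \right)} \right)}}{f} = - \frac{3}{78442}$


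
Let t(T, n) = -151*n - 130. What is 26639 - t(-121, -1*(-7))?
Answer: 27826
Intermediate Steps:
t(T, n) = -130 - 151*n
26639 - t(-121, -1*(-7)) = 26639 - (-130 - (-151)*(-7)) = 26639 - (-130 - 151*7) = 26639 - (-130 - 1057) = 26639 - 1*(-1187) = 26639 + 1187 = 27826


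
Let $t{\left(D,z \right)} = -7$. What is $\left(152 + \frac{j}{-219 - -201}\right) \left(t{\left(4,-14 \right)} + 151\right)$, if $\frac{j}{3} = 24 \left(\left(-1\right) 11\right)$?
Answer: $28224$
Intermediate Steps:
$j = -792$ ($j = 3 \cdot 24 \left(\left(-1\right) 11\right) = 3 \cdot 24 \left(-11\right) = 3 \left(-264\right) = -792$)
$\left(152 + \frac{j}{-219 - -201}\right) \left(t{\left(4,-14 \right)} + 151\right) = \left(152 - \frac{792}{-219 - -201}\right) \left(-7 + 151\right) = \left(152 - \frac{792}{-219 + 201}\right) 144 = \left(152 - \frac{792}{-18}\right) 144 = \left(152 - -44\right) 144 = \left(152 + 44\right) 144 = 196 \cdot 144 = 28224$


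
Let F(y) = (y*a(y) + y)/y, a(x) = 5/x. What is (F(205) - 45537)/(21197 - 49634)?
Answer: 622325/388639 ≈ 1.6013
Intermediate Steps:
F(y) = (5 + y)/y (F(y) = (y*(5/y) + y)/y = (5 + y)/y)
(F(205) - 45537)/(21197 - 49634) = ((5 + 205)/205 - 45537)/(21197 - 49634) = ((1/205)*210 - 45537)/(-28437) = (42/41 - 45537)*(-1/28437) = -1866975/41*(-1/28437) = 622325/388639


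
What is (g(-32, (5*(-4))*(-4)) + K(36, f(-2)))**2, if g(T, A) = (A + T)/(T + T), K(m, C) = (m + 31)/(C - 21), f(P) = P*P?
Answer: 101761/4624 ≈ 22.007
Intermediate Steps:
f(P) = P**2
K(m, C) = (31 + m)/(-21 + C)
g(T, A) = (A + T)/(2*T) (g(T, A) = (A + T)/((2*T)) = (A + T)*(1/(2*T)) = (A + T)/(2*T))
(g(-32, (5*(-4))*(-4)) + K(36, f(-2)))**2 = ((1/2)*((5*(-4))*(-4) - 32)/(-32) + (31 + 36)/(-21 + (-2)**2))**2 = ((1/2)*(-1/32)*(-20*(-4) - 32) + 67/(-21 + 4))**2 = ((1/2)*(-1/32)*(80 - 32) + 67/(-17))**2 = ((1/2)*(-1/32)*48 - 1/17*67)**2 = (-3/4 - 67/17)**2 = (-319/68)**2 = 101761/4624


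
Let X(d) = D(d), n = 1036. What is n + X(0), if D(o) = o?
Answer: 1036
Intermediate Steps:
X(d) = d
n + X(0) = 1036 + 0 = 1036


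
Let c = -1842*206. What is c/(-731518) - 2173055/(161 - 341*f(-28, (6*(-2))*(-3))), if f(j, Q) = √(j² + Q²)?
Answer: 173848184667779/88454629501281 + 2964047020*√130/241838559 ≈ 141.71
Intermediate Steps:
c = -379452
f(j, Q) = √(Q² + j²)
c/(-731518) - 2173055/(161 - 341*f(-28, (6*(-2))*(-3))) = -379452/(-731518) - 2173055/(161 - 341*√(((6*(-2))*(-3))² + (-28)²)) = -379452*(-1/731518) - 2173055/(161 - 341*√((-12*(-3))² + 784)) = 189726/365759 - 2173055/(161 - 341*√(36² + 784)) = 189726/365759 - 2173055/(161 - 341*√(1296 + 784)) = 189726/365759 - 2173055/(161 - 1364*√130)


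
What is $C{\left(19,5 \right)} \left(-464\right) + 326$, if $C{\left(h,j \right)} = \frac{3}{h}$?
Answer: $\frac{4802}{19} \approx 252.74$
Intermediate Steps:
$C{\left(19,5 \right)} \left(-464\right) + 326 = \frac{3}{19} \left(-464\right) + 326 = - \frac{1392}{19} + 326 = \frac{4802}{19}$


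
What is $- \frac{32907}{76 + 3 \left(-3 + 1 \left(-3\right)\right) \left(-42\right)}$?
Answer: $- \frac{32907}{832} \approx -39.552$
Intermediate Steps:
$- \frac{32907}{76 + 3 \left(-3 + 1 \left(-3\right)\right) \left(-42\right)} = - \frac{32907}{76 + 3 \left(-3 - 3\right) \left(-42\right)} = - \frac{32907}{76 + 3 \left(-6\right) \left(-42\right)} = - \frac{32907}{76 - -756} = - \frac{32907}{76 + 756} = - \frac{32907}{832}$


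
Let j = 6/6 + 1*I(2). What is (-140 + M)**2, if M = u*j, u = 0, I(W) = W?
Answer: 19600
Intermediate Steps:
j = 3 (j = 6/6 + 1*2 = 6*(1/6) + 2 = 1 + 2 = 3)
M = 0 (M = 0*3 = 0)
(-140 + M)**2 = (-140 + 0)**2 = (-140)**2 = 19600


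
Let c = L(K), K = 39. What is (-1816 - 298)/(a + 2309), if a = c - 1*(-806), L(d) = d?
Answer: -1057/1577 ≈ -0.67026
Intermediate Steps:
c = 39
a = 845 (a = 39 - 1*(-806) = 39 + 806 = 845)
(-1816 - 298)/(a + 2309) = (-1816 - 298)/(845 + 2309) = -2114/3154 = -2114*1/3154 = -1057/1577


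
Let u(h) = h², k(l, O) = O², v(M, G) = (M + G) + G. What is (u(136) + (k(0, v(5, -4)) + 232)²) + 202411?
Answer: 278988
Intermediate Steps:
v(M, G) = M + 2*G (v(M, G) = (G + M) + G = M + 2*G)
(u(136) + (k(0, v(5, -4)) + 232)²) + 202411 = (136² + ((5 + 2*(-4))² + 232)²) + 202411 = (18496 + ((5 - 8)² + 232)²) + 202411 = (18496 + ((-3)² + 232)²) + 202411 = (18496 + (9 + 232)²) + 202411 = (18496 + 241²) + 202411 = (18496 + 58081) + 202411 = 76577 + 202411 = 278988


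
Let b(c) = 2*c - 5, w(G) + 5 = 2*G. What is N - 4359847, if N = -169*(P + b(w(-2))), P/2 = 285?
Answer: -4452290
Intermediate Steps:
w(G) = -5 + 2*G
b(c) = -5 + 2*c
P = 570 (P = 2*285 = 570)
N = -92443 (N = -169*(570 + (-5 + 2*(-5 + 2*(-2)))) = -169*(570 + (-5 + 2*(-5 - 4))) = -169*(570 + (-5 + 2*(-9))) = -169*(570 + (-5 - 18)) = -169*(570 - 23) = -169*547 = -92443)
N - 4359847 = -92443 - 4359847 = -4452290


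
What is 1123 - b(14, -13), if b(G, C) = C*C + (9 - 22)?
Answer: 967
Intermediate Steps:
b(G, C) = -13 + C² (b(G, C) = C² - 13 = -13 + C²)
1123 - b(14, -13) = 1123 - (-13 + (-13)²) = 1123 - (-13 + 169) = 1123 - 1*156 = 1123 - 156 = 967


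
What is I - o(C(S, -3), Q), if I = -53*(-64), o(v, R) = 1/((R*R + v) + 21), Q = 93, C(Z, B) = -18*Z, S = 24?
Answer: 27943295/8238 ≈ 3392.0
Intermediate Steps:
o(v, R) = 1/(21 + v + R²) (o(v, R) = 1/((R² + v) + 21) = 1/((v + R²) + 21) = 1/(21 + v + R²))
I = 3392
I - o(C(S, -3), Q) = 3392 - 1/(21 - 18*24 + 93²) = 3392 - 1/(21 - 432 + 8649) = 3392 - 1/8238 = 27943295/8238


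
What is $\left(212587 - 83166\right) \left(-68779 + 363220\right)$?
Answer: $38106848661$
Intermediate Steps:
$\left(212587 - 83166\right) \left(-68779 + 363220\right) = 129421 \cdot 294441 = 38106848661$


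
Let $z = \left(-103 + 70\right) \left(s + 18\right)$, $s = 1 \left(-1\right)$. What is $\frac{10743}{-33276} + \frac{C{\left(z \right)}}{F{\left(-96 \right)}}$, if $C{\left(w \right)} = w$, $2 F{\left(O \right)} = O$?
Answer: $\frac{504227}{44368} \approx 11.365$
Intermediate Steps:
$s = -1$
$F{\left(O \right)} = \frac{O}{2}$
$z = -561$ ($z = \left(-103 + 70\right) \left(-1 + 18\right) = \left(-33\right) 17 = -561$)
$\frac{10743}{-33276} + \frac{C{\left(z \right)}}{F{\left(-96 \right)}} = \frac{10743}{-33276} - \frac{561}{\frac{1}{2} \left(-96\right)} = 10743 \left(- \frac{1}{33276}\right) - \frac{561}{-48} = - \frac{3581}{11092} - - \frac{187}{16} = - \frac{3581}{11092} + \frac{187}{16} = \frac{504227}{44368}$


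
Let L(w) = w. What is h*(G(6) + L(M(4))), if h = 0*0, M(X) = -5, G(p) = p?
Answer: 0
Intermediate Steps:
h = 0
h*(G(6) + L(M(4))) = 0*(6 - 5) = 0*1 = 0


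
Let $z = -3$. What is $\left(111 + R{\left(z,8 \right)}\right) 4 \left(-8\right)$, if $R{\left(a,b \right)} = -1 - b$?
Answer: $-3264$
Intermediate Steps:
$\left(111 + R{\left(z,8 \right)}\right) 4 \left(-8\right) = \left(111 - 9\right) 4 \left(-8\right) = \left(111 - 9\right) \left(-32\right) = 102 \left(-32\right) = -3264$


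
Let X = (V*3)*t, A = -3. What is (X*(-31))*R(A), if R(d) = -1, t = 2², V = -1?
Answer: -372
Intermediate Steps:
t = 4
X = -12 (X = -1*3*4 = -3*4 = -12)
(X*(-31))*R(A) = -12*(-31)*(-1) = 372*(-1) = -372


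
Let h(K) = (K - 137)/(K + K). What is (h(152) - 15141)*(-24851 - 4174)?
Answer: 133597692225/304 ≈ 4.3947e+8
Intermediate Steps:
h(K) = (-137 + K)/(2*K) (h(K) = (-137 + K)/((2*K)) = (-137 + K)*(1/(2*K)) = (-137 + K)/(2*K))
(h(152) - 15141)*(-24851 - 4174) = ((½)*(-137 + 152)/152 - 15141)*(-24851 - 4174) = ((½)*(1/152)*15 - 15141)*(-29025) = (15/304 - 15141)*(-29025) = -4602849/304*(-29025) = 133597692225/304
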